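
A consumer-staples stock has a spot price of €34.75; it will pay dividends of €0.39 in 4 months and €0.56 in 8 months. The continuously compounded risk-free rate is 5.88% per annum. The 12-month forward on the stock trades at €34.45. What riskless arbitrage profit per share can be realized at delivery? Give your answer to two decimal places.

PV(dividends) I = 0.39·e^(−0.0588·4/12) + 0.56·e^(−0.0588·8/12) = 0.9209
Fair forward F* = (S − I)·e^(rT) = (34.75 − 0.9209)·e^0.058800 = 33.8291 × 1.060563 = 35.8779
Market €34.45 < fair 35.8779: forward underpriced → reverse cash-and-carry (short the stock, invest proceeds at r, pay the dividends, go long the forward).
Profit at T = |F_mkt − F*| = |34.45 − 35.8779| = €1.43 per share

€1.43 per share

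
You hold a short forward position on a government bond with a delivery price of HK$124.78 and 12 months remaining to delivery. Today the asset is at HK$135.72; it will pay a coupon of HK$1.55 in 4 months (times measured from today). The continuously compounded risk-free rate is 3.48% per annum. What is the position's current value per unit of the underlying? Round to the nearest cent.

-HK$13.68

PV(remaining coupons) I = 1.55·e^(−0.0348·4/12) = 1.5321
Current forward F = (S − I)·e^(rT) = (135.72 − 1.5321)·e^(0.0348·12/12) = 134.1879 × 1.035413 = 138.9399
Value (long) = (F − K)·e^(−rT) = (138.9399 − 124.78) × 0.965799 = 13.6756
Short position value = −(long value) = -HK$13.68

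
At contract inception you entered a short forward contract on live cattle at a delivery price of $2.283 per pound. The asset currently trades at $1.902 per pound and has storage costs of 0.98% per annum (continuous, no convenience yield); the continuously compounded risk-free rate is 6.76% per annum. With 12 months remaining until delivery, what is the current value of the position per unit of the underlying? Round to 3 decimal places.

$0.213 per pound

Current fair forward for the remaining 12 months: F = S·e^((r + u)·T), (r + u) = 0.0676 + 0.0098 = 0.0774
F = 1.902 · e^(0.0774 × 12/12) = 1.902 × 1.080474 = 2.0551
Value of long forward = (F − K)·e^(−rT) = (2.0551 − 2.283) · e^(−0.0676·12/12)
= -0.2279 × 0.934634 = -0.213
Short position value = −(long value) = $0.213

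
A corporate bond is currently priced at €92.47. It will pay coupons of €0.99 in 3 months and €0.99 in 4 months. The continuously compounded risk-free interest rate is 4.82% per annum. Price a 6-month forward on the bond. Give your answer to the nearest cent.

€92.73

PV(coupons) I = 0.99·e^(−0.0482·3/12) + 0.99·e^(−0.0482·4/12)
I = 0.9781 + 0.9742 = 1.9523
F = (S − I)·e^(rT) = (92.47 − 1.9523) · e^(0.0482·6/12)
= 90.5177 · e^0.024100 = 90.5177 × 1.024393 = €92.73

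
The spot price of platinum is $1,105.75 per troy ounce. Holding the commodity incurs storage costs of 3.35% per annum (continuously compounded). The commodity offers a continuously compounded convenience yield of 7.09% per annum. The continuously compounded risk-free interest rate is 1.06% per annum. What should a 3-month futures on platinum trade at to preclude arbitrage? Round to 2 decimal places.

$1,098.37 per troy ounce

Net carry = r + u − y = 0.0106 + 0.0335 − 0.0709 = -0.0268
F = S·e^((r+u−y)T) = 1105.75 · e^(-0.0268 × 3/12) = 1105.75 · e^-0.00670000
= 1105.75 × 0.99332239 = $1,098.37 per troy ounce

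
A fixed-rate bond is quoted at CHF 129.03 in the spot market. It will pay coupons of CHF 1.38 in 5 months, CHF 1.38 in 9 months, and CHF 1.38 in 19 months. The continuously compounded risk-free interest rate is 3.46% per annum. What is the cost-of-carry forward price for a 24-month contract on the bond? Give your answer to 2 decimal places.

CHF 133.98

PV(coupons) I = 1.38·e^(−0.0346·5/12) + 1.38·e^(−0.0346·9/12) + 1.38·e^(−0.0346·19/12)
I = 1.3602 + 1.3446 + 1.3064 = 4.0112
F = (S − I)·e^(rT) = (129.03 − 4.0112) · e^(0.0346·24/12)
= 125.0188 · e^0.069200 = 125.0188 × 1.071651 = CHF 133.98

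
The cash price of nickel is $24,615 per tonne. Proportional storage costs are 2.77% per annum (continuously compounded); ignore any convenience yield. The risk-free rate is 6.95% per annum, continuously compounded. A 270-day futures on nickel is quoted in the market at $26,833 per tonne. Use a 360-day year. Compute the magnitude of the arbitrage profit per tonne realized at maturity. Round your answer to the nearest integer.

Fair futures: F* = S·e^(carry·T), with carry = (r + u) = 0.0695 + 0.0277 = 0.0972
F* = 24615 · e^(0.0972 × 270/360) = 24615 · e^0.072900 = 24615 × 1.075623 = $26476.4601
Market $26833 > fair $26476.4601: forward overpriced → cash-and-carry (buy spot, short the forward).
At maturity, profit = |F_mkt − F*| = |26833 − 26476.4601| = $357 per tonne

$357 per tonne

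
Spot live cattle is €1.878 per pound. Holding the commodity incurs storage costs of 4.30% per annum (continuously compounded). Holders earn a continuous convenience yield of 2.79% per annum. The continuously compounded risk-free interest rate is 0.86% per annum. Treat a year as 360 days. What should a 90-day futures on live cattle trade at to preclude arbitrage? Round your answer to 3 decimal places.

€1.889 per pound

Net carry = r + u − y = 0.0086 + 0.0430 − 0.0279 = 0.0237
F = S·e^((r+u−y)T) = 1.878 · e^(0.0237 × 90/360) = 1.878 · e^0.005925
= 1.878 × 1.005943 = €1.889 per pound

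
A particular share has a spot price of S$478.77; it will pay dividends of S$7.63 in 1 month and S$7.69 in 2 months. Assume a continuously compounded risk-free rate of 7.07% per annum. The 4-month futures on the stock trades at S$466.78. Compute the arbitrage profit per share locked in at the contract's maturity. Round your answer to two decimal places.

PV(dividends) I = 7.63·e^(−0.0707·1/12) + 7.69·e^(−0.0707·2/12) = 15.1851
Fair futures F* = (S − I)·e^(rT) = (478.77 − 15.1851)·e^0.023567 = 463.5849 × 1.023847 = 474.6400
Market S$466.78 < fair 474.6400: forward underpriced → reverse cash-and-carry (short the stock, invest proceeds at r, pay the dividends, go long the forward).
Profit at T = |F_mkt − F*| = |466.78 − 474.6400| = S$7.86 per share

S$7.86 per share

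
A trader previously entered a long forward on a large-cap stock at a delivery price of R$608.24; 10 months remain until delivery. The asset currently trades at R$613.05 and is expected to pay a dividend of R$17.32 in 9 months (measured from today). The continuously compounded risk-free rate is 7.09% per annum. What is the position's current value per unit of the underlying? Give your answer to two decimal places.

PV(remaining dividends) I = 17.32·e^(−0.0709·9/12) = 16.4231
Current forward F = (S − I)·e^(rT) = (613.05 − 16.4231)·e^(0.0709·10/12) = 596.6269 × 1.060864 = 632.9400
Value (long) = (F − K)·e^(−rT) = (632.9400 − 608.24) × 0.942628 = 23.2829
Value = R$23.28

R$23.28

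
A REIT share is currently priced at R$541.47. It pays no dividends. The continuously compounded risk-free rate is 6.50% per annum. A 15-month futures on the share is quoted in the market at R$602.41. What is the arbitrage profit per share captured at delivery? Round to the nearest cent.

Fair futures: F* = S·e^(carry·T), with carry = r = 0.0650
F* = 541.47 · e^(0.0650 × 15/12) = 541.47 · e^0.081250 = 541.47 × 1.084642 = R$587.3011
Market R$602.41 > fair R$587.3011: forward overpriced → cash-and-carry (buy spot, short the forward).
At maturity, profit = |F_mkt − F*| = |602.41 − 587.3011| = R$15.11 per share

R$15.11 per share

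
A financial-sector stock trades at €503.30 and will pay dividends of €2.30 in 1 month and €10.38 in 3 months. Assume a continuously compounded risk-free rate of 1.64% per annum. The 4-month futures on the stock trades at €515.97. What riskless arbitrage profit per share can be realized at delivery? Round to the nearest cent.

PV(dividends) I = 2.30·e^(−0.0164·1/12) + 10.38·e^(−0.0164·3/12) = 12.6344
Fair futures F* = (S − I)·e^(rT) = (503.30 − 12.6344)·e^0.005467 = 490.6656 × 1.005482 = 493.3554
Market €515.97 > fair 493.3554: forward overpriced → cash-and-carry (borrow at r, buy the stock and collect the dividends, short the forward).
Profit at T = |F_mkt − F*| = |515.97 − 493.3554| = €22.61 per share

€22.61 per share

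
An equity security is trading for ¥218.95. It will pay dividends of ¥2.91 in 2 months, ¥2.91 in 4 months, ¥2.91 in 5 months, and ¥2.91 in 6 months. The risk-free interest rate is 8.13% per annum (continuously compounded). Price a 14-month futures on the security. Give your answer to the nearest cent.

¥228.30

PV(dividends) I = 2.91·e^(−0.0813·2/12) + 2.91·e^(−0.0813·4/12) + 2.91·e^(−0.0813·5/12) + 2.91·e^(−0.0813·6/12)
I = 2.8708 + 2.8322 + 2.8131 + 2.7941 = 11.3102
F = (S − I)·e^(rT) = (218.95 − 11.3102) · e^(0.0813·14/12)
= 207.6398 · e^0.094850 = 207.6398 × 1.099494 = ¥228.30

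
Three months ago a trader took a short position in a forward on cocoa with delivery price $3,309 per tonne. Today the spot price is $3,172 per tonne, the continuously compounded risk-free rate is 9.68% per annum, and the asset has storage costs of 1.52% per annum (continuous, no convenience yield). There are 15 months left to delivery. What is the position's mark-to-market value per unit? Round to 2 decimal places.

Current fair forward for the remaining 15 months: F = S·e^((r + u)·T), (r + u) = 0.0968 + 0.0152 = 0.1120
F = 3172 · e^(0.1120 × 15/12) = 3172 × 1.15027380 = 3648.6685
Value of long forward = (F − K)·e^(−rT) = (3648.6685 − 3309) · e^(−0.0968·15/12)
= 339.6685 × 0.88603396 = 300.96
Short position value = −(long value) = -$300.96

-$300.96 per tonne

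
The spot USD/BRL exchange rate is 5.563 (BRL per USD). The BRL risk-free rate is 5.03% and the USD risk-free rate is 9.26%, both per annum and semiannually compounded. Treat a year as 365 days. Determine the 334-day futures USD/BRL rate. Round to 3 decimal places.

By covered interest parity, F = S · (1+r_BRL/2)^(2T) / (1+r_USD/2)^(2T)
= 5.563 × 1.046508 / 1.086360 = 5.563 × 0.963316
F = 5.359 BRL per USD

5.359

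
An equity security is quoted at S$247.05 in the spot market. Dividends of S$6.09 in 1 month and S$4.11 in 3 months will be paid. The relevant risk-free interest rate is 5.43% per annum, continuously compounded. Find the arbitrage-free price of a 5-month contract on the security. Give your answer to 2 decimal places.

S$242.35

PV(dividends) I = 6.09·e^(−0.0543·1/12) + 4.11·e^(−0.0543·3/12)
I = 6.0625 + 4.0546 = 10.1171
F = (S − I)·e^(rT) = (247.05 − 10.1171) · e^(0.0543·5/12)
= 236.9329 · e^0.022625 = 236.9329 × 1.022883 = S$242.35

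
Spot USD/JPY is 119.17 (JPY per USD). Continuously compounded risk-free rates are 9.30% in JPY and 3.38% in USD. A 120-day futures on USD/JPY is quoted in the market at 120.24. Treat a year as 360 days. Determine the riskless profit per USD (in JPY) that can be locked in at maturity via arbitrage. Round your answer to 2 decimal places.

Fair futures: F* = S·e^(carry·T), with carry = (r_JPY − r_USD) = 0.0930 − 0.0338 = 0.0592
F* = 119.17 · e^(0.0592 × 120/360) = 119.17 · e^0.019733 = 119.17 × 1.019929 = 121.5449
Market 120.24 < fair 121.5449: forward underpriced → reverse cash-and-carry (short spot, go long the forward).
At maturity, profit = |F_mkt − F*| = |120.24 − 121.5449| = 1.30 per USD (in JPY)

1.30 per USD (in JPY)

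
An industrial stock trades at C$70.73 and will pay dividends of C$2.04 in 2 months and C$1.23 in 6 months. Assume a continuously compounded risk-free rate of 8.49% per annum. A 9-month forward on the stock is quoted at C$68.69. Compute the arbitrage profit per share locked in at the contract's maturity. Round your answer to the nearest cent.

PV(dividends) I = 2.04·e^(−0.0849·2/12) + 1.23·e^(−0.0849·6/12) = 3.1902
Fair forward F* = (S − I)·e^(rT) = (70.73 − 3.1902)·e^0.063675 = 67.5398 × 1.065746 = 71.9803
Market C$68.69 < fair 71.9803: forward underpriced → reverse cash-and-carry (short the stock, invest proceeds at r, pay the dividends, go long the forward).
Profit at T = |F_mkt − F*| = |68.69 − 71.9803| = C$3.29 per share

C$3.29 per share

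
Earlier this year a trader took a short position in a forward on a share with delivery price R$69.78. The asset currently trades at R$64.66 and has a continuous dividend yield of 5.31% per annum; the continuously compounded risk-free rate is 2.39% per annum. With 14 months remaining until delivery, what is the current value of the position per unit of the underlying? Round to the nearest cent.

Current fair forward for the remaining 14 months: F = S·e^((r − q)·T), (r − q) = 0.0239 − 0.0531 = -0.0292
F = 64.66 · e^(-0.0292 × 14/12) = 64.66 × 0.966507 = 62.4943
Value of long forward = (F − K)·e^(−rT) = (62.4943 − 69.78) · e^(−0.0239·14/12)
= -7.2857 × 0.972502 = -7.09
Short position value = −(long value) = R$7.09

R$7.09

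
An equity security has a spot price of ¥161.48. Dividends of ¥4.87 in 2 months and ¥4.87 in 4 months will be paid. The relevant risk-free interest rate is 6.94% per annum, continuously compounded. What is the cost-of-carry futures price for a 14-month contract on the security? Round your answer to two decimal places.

¥164.72

PV(dividends) I = 4.87·e^(−0.0694·2/12) + 4.87·e^(−0.0694·4/12)
I = 4.8140 + 4.7586 = 9.5726
F = (S − I)·e^(rT) = (161.48 − 9.5726) · e^(0.0694·14/12)
= 151.9074 · e^0.080967 = 151.9074 × 1.084335 = ¥164.72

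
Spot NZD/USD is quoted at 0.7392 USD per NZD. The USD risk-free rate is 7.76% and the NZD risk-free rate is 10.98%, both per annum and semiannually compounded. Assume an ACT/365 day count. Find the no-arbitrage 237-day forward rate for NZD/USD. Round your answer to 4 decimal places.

By covered interest parity, F = S · (1+r_USD/2)^(2T) / (1+r_NZD/2)^(2T)
= 0.7392 × 1.050676 / 1.071872 = 0.7392 × 0.980225
F = 0.7246 USD per NZD

0.7246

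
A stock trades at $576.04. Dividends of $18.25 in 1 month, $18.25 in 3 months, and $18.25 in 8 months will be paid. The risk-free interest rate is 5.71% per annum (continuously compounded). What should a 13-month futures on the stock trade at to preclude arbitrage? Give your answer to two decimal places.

PV(dividends) I = 18.25·e^(−0.0571·1/12) + 18.25·e^(−0.0571·3/12) + 18.25·e^(−0.0571·8/12)
I = 18.1634 + 17.9913 + 17.5683 = 53.7230
F = (S − I)·e^(rT) = (576.04 − 53.7230) · e^(0.0571·13/12)
= 522.3170 · e^0.061858 = 522.3170 × 1.063811 = $555.65

$555.65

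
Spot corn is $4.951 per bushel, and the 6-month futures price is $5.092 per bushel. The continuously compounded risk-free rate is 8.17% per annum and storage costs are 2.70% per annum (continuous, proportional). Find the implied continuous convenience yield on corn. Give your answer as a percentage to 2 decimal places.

F = S·e^((r+u−y)T) ⇒ (r+u−y) = ln(F/S)/T
ln(5.092/4.951) = 0.028081; /T ⇒ 0.056162
y = r + u − ln(F/S)/T = 0.0817 + 0.0270 − 0.056162 = 0.052538
y = 5.25%

5.25%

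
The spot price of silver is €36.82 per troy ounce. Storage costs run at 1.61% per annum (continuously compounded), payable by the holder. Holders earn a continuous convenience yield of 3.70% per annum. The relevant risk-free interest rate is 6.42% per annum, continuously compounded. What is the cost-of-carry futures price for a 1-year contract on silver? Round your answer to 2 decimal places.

€38.45 per troy ounce

Net carry = r + u − y = 0.0642 + 0.0161 − 0.0370 = 0.0433
F = S·e^((r+u−y)T) = 36.82 · e^(0.0433 × 1) = 36.82 · e^0.043300
= 36.82 × 1.044251 = €38.45 per troy ounce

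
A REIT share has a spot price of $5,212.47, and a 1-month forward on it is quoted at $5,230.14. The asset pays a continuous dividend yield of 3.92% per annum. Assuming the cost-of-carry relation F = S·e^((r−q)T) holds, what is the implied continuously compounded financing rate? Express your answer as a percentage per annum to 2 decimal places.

7.98%

From F = S·e^((r−q)T): (r − q) = ln(F/S)/T
ln(5230.14/5212.47) = ln(1.003390) = 0.003384
(r − q) = 0.003384 / (1/12) = 0.040608
r = ln(F/S)/T + q = 0.040608 + 0.0392 = 0.079808
r = 7.98%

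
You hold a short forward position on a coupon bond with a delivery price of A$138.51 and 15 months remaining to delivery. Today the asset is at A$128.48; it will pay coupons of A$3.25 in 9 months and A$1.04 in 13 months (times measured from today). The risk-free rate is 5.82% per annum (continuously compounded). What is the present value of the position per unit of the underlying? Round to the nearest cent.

A$4.40

PV(remaining coupons) I = 3.25·e^(−0.0582·9/12) + 1.04·e^(−0.0582·13/12) = 4.0876
Current forward F = (S − I)·e^(rT) = (128.48 − 4.0876)·e^(0.0582·15/12) = 124.3924 × 1.075462 = 133.7793
Value (long) = (F − K)·e^(−rT) = (133.7793 − 138.51) × 0.929833 = -4.3988
Short position value = −(long value) = A$4.40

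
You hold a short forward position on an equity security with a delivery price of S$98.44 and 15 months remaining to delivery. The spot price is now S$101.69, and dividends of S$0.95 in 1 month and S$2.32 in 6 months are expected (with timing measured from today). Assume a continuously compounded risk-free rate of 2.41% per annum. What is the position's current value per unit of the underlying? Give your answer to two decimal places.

-S$2.93

PV(remaining dividends) I = 0.95·e^(−0.0241·1/12) + 2.32·e^(−0.0241·6/12) = 3.2403
Current forward F = (S − I)·e^(rT) = (101.69 − 3.2403)·e^(0.0241·15/12) = 98.4497 × 1.030583 = 101.4606
Value (long) = (F − K)·e^(−rT) = (101.4606 − 98.44) × 0.970324 = 2.9310
Short position value = −(long value) = -S$2.93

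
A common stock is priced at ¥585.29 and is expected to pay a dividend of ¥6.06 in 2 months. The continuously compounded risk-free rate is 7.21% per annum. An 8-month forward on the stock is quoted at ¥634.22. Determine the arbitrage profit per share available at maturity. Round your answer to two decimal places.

¥26.39 per share

PV(dividends) I = 6.06·e^(−0.0721·2/12) = 5.9876
Fair forward F* = (S − I)·e^(rT) = (585.29 − 5.9876)·e^0.048067 = 579.3024 × 1.049241 = 607.8278
Market ¥634.22 > fair 607.8278: forward overpriced → cash-and-carry (borrow at r, buy the stock and collect the dividends, short the forward).
Profit at T = |F_mkt − F*| = |634.22 − 607.8278| = ¥26.39 per share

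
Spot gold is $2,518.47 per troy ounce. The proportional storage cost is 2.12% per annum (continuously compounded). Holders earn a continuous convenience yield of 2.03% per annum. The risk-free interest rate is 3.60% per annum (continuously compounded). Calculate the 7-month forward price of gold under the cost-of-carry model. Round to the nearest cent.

$2,573.27 per troy ounce

Net carry = r + u − y = 0.0360 + 0.0212 − 0.0203 = 0.0369
F = S·e^((r+u−y)T) = 2518.47 · e^(0.0369 × 7/12) = 2518.47 · e^0.02152500
= 2518.47 × 1.02175833 = $2,573.27 per troy ounce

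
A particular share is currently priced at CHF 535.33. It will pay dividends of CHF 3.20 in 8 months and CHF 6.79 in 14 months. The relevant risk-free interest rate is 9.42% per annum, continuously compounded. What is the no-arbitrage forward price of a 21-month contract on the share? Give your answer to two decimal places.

CHF 620.55

PV(dividends) I = 3.20·e^(−0.0942·8/12) + 6.79·e^(−0.0942·14/12)
I = 3.0052 + 6.0833 = 9.0885
F = (S − I)·e^(rT) = (535.33 − 9.0885) · e^(0.0942·21/12)
= 526.2415 · e^0.164850 = 526.2415 × 1.179216 = CHF 620.55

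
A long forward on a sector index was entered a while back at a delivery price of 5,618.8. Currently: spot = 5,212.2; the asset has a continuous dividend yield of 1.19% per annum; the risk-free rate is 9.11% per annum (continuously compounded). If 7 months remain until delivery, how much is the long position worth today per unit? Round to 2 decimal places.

-151.86

Current fair forward for the remaining 7 months: F = S·e^((r − q)·T), (r − q) = 0.0911 − 0.0119 = 0.0792
F = 5212.2 · e^(0.0792 × 7/12) = 5212.2 × 1.04728385 = 5458.6529
Value of long forward = (F − K)·e^(−rT) = (5458.6529 − 5618.8) · e^(−0.0911·7/12)
= -160.1471 × 0.94824567 = -151.86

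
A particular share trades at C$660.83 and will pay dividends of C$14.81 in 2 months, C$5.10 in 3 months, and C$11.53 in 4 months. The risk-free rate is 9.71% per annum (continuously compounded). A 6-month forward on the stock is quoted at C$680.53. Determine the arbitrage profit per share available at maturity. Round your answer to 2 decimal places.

PV(dividends) I = 14.81·e^(−0.0971·2/12) + 5.10·e^(−0.0971·3/12) + 11.53·e^(−0.0971·4/12) = 30.7127
Fair forward F* = (S − I)·e^(rT) = (660.83 − 30.7127)·e^0.048550 = 630.1173 × 1.049748 = 661.4644
Market C$680.53 > fair 661.4644: forward overpriced → cash-and-carry (borrow at r, buy the stock and collect the dividends, short the forward).
Profit at T = |F_mkt − F*| = |680.53 − 661.4644| = C$19.07 per share

C$19.07 per share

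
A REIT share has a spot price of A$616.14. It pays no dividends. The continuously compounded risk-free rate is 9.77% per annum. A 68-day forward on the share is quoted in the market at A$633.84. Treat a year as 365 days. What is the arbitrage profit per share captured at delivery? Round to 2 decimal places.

A$6.38 per share

Fair forward: F* = S·e^(carry·T), with carry = r = 0.0977
F* = 616.14 · e^(0.0977 × 68/365) = 616.14 · e^0.018202 = 616.14 × 1.018369 = A$627.4579
Market A$633.84 > fair A$627.4579: forward overpriced → cash-and-carry (buy spot, short the forward).
At maturity, profit = |F_mkt − F*| = |633.84 − 627.4579| = A$6.38 per share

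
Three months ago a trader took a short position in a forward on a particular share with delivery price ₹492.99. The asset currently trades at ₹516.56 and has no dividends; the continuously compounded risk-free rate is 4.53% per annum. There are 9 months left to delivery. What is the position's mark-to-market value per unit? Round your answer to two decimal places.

Current fair forward for the remaining 9 months: F = S·e^(r·T), r = 0.0453
F = 516.56 · e^(0.0453 × 9/12) = 516.56 × 1.034559 = 534.4118
Value of long forward = (F − K)·e^(−rT) = (534.4118 − 492.99) · e^(−0.0453·9/12)
= 41.4218 × 0.966596 = 40.04
Short position value = −(long value) = -₹40.04

-₹40.04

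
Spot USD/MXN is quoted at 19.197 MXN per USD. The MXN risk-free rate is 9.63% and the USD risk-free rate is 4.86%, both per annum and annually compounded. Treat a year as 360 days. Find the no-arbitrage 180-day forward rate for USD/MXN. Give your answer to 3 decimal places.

By covered interest parity, F = S · (1+r_MXN)^T / (1+r_USD)^T
= 19.197 × 1.047043 / 1.024012 = 19.197 × 1.022491
F = 19.629 MXN per USD

19.629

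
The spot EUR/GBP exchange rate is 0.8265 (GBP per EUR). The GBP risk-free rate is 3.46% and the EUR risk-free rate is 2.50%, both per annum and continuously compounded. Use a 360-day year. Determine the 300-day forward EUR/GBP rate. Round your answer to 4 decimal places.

0.8331

F = S·e^((r_GBP − r_EUR)T) = 0.8265 · e^((0.0346 − 0.0250) × 300/360)
= 0.8265 · e^0.008000 = 0.8265 × 1.008032
F = 0.8331 GBP per EUR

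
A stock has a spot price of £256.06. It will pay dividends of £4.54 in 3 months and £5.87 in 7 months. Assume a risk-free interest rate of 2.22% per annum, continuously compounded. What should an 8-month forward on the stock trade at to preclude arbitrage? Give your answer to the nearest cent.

PV(dividends) I = 4.54·e^(−0.0222·3/12) + 5.87·e^(−0.0222·7/12)
I = 4.5149 + 5.7945 = 10.3094
F = (S − I)·e^(rT) = (256.06 − 10.3094) · e^(0.0222·8/12)
= 245.7506 · e^0.014800 = 245.7506 × 1.014910 = £249.41

£249.41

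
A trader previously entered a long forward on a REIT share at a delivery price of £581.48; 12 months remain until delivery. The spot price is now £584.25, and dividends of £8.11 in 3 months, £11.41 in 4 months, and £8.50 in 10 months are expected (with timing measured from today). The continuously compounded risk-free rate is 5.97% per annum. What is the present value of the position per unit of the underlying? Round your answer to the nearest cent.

PV(remaining dividends) I = 8.11·e^(−0.0597·3/12) + 11.41·e^(−0.0597·4/12) + 8.50·e^(−0.0597·10/12) = 27.2625
Current forward F = (S − I)·e^(rT) = (584.25 − 27.2625)·e^(0.0597·12/12) = 556.9875 × 1.061518 = 591.2523
Value (long) = (F − K)·e^(−rT) = (591.2523 − 581.48) × 0.942047 = 9.2060
Value = £9.21

£9.21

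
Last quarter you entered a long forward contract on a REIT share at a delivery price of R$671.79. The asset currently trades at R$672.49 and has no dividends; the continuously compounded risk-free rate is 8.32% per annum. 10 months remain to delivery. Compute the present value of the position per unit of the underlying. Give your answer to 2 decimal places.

Current fair forward for the remaining 10 months: F = S·e^(r·T), r = 0.0832
F = 672.49 · e^(0.0832 × 10/12) = 672.49 × 1.071793 = 720.7701
Value of long forward = (F − K)·e^(−rT) = (720.7701 − 671.79) · e^(−0.0832·10/12)
= 48.9801 × 0.933016 = 45.70

R$45.70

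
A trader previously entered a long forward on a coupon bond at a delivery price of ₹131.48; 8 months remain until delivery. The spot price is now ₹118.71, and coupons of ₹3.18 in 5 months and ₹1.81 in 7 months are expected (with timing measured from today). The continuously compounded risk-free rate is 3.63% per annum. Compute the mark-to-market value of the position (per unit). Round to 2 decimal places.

-₹14.53

PV(remaining coupons) I = 3.18·e^(−0.0363·5/12) + 1.81·e^(−0.0363·7/12) = 4.9043
Current forward F = (S − I)·e^(rT) = (118.71 − 4.9043)·e^(0.0363·8/12) = 113.8057 × 1.024495 = 116.5934
Value (long) = (F − K)·e^(−rT) = (116.5934 − 131.48) × 0.976090 = -14.5307
Value = -₹14.53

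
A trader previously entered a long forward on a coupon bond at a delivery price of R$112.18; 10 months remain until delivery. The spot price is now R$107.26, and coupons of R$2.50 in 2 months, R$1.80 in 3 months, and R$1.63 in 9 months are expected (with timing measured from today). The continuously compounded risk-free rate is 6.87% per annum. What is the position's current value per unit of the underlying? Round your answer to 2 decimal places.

-R$4.47

PV(remaining coupons) I = 2.50·e^(−0.0687·2/12) + 1.80·e^(−0.0687·3/12) + 1.63·e^(−0.0687·9/12) = 5.7890
Current forward F = (S − I)·e^(rT) = (107.26 − 5.7890)·e^(0.0687·10/12) = 101.4710 × 1.058921 = 107.4498
Value (long) = (F − K)·e^(−rT) = (107.4498 − 112.18) × 0.944358 = -4.4670
Value = -R$4.47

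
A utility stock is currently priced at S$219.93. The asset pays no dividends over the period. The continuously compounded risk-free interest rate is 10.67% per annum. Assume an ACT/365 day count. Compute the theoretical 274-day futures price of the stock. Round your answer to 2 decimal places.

S$238.27

F = S·e^(rT) = 219.93 · e^(0.1067 × 274/365)
= 219.93 · e^0.080098 = 219.93 × 1.083393
F = S$238.27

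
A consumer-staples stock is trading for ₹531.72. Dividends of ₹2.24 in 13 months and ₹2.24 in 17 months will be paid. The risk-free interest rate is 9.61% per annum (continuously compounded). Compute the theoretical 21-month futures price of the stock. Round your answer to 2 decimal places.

₹624.40

PV(dividends) I = 2.24·e^(−0.0961·13/12) + 2.24·e^(−0.0961·17/12)
I = 2.0185 + 1.9549 = 3.9734
F = (S − I)·e^(rT) = (531.72 − 3.9734) · e^(0.0961·21/12)
= 527.7466 · e^0.168175 = 527.7466 × 1.183144 = ₹624.40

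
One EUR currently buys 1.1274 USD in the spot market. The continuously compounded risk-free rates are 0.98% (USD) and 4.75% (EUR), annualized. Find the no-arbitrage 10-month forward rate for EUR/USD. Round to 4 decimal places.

F = S·e^((r_USD − r_EUR)T) = 1.1274 · e^((0.0098 − 0.0475) × 10/12)
= 1.1274 · e^-0.031417 = 1.1274 × 0.969071
F = 1.0925 USD per EUR

1.0925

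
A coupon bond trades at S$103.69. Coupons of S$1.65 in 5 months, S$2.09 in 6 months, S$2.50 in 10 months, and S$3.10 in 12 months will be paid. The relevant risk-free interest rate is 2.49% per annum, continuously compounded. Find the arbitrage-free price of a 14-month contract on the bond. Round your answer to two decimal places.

S$97.31

PV(coupons) I = 1.65·e^(−0.0249·5/12) + 2.09·e^(−0.0249·6/12) + 2.50·e^(−0.0249·10/12) + 3.10·e^(−0.0249·12/12)
I = 1.6330 + 2.0641 + 2.4487 + 3.0238 = 9.1696
F = (S − I)·e^(rT) = (103.69 − 9.1696) · e^(0.0249·14/12)
= 94.5204 · e^0.029050 = 94.5204 × 1.029476 = S$97.31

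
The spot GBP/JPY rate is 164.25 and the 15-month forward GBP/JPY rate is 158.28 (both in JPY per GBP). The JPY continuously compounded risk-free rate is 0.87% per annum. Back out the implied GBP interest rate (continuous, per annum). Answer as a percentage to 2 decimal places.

3.83%

F = S·e^((r_JPY − r_GBP)T) ⇒ r_GBP = r_JPY − ln(F/S)/T
ln(158.28/164.25) = -0.037024; /(15/12) = -0.029619
r_GBP = 0.0087 + 0.029619 = 0.038319
r_GBP = 3.83%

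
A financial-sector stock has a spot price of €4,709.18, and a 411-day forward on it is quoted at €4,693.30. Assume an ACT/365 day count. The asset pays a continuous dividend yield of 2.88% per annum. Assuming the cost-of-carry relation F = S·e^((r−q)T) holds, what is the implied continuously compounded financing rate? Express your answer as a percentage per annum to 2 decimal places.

From F = S·e^((r−q)T): (r − q) = ln(F/S)/T
ln(4693.30/4709.18) = ln(0.996628) = -0.003378
(r − q) = -0.003378 / (411/365) = -0.003000
r = ln(F/S)/T + q = -0.003000 + 0.0288 = 0.025800
r = 2.58%

2.58%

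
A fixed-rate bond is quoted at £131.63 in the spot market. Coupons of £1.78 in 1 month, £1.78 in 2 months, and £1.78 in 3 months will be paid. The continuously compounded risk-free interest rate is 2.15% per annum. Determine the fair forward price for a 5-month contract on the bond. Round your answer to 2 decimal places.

£127.45

PV(coupons) I = 1.78·e^(−0.0215·1/12) + 1.78·e^(−0.0215·2/12) + 1.78·e^(−0.0215·3/12)
I = 1.7768 + 1.7736 + 1.7705 = 5.3209
F = (S − I)·e^(rT) = (131.63 − 5.3209) · e^(0.0215·5/12)
= 126.3091 · e^0.008958 = 126.3091 × 1.008998 = £127.45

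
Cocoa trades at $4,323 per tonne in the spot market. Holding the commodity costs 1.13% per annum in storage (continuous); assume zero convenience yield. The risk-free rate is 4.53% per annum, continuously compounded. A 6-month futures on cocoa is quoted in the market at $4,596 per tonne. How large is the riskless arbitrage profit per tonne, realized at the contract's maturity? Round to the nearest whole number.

Fair futures: F* = S·e^(carry·T), with carry = (r + u) = 0.0453 + 0.0113 = 0.0566
F* = 4323 · e^(0.0566 × 6/12) = 4323 · e^0.028300 = 4323 × 1.028704 = $4447.0874
Market $4596 > fair $4447.0874: forward overpriced → cash-and-carry (buy spot, short the forward).
At maturity, profit = |F_mkt − F*| = |4596 − 4447.0874| = $149 per tonne

$149 per tonne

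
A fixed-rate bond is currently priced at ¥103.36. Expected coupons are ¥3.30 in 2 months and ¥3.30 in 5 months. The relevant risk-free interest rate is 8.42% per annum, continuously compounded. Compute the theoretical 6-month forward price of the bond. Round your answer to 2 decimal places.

¥101.09

PV(coupons) I = 3.30·e^(−0.0842·2/12) + 3.30·e^(−0.0842·5/12)
I = 3.2540 + 3.1862 = 6.4402
F = (S − I)·e^(rT) = (103.36 − 6.4402) · e^(0.0842·6/12)
= 96.9198 · e^0.042100 = 96.9198 × 1.042999 = ¥101.09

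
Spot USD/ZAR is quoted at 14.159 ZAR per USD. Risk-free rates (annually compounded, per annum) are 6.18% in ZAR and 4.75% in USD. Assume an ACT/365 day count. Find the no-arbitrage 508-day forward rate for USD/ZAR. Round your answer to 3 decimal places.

By covered interest parity, F = S · (1+r_ZAR)^T / (1+r_USD)^T
= 14.159 × 1.087041 / 1.066719 = 14.159 × 1.019051
F = 14.429 ZAR per USD

14.429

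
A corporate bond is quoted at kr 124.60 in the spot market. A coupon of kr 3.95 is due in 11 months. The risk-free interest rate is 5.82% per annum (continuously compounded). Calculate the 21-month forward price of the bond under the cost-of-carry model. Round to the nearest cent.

kr 133.81

PV(coupons) I = 3.95·e^(−0.0582·11/12)
I = 3.7448
F = (S − I)·e^(rT) = (124.60 − 3.7448) · e^(0.0582·21/12)
= 120.8552 · e^0.101850 = 120.8552 × 1.107217 = kr 133.81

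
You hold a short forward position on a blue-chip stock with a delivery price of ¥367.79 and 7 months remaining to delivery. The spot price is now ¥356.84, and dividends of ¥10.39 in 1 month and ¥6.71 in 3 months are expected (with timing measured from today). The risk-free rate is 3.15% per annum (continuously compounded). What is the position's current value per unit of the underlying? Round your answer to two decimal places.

¥21.27

PV(remaining dividends) I = 10.39·e^(−0.0315·1/12) + 6.71·e^(−0.0315·3/12) = 17.0201
Current forward F = (S − I)·e^(rT) = (356.84 − 17.0201)·e^(0.0315·7/12) = 339.8199 × 1.018545 = 346.1219
Value (long) = (F − K)·e^(−rT) = (346.1219 − 367.79) × 0.981793 = -21.2736
Short position value = −(long value) = ¥21.27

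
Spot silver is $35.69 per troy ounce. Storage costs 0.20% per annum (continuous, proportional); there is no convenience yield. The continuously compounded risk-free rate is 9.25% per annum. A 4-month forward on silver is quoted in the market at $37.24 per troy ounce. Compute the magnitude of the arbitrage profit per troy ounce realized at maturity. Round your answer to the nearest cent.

$0.41 per troy ounce

Fair forward: F* = S·e^(carry·T), with carry = (r + u) = 0.0925 + 0.0020 = 0.0945
F* = 35.69 · e^(0.0945 × 4/12) = 35.69 · e^0.031500 = 35.69 × 1.032001 = $36.8321
Market $37.24 > fair $36.8321: forward overpriced → cash-and-carry (buy spot, short the forward).
At maturity, profit = |F_mkt − F*| = |37.24 − 36.8321| = $0.41 per troy ounce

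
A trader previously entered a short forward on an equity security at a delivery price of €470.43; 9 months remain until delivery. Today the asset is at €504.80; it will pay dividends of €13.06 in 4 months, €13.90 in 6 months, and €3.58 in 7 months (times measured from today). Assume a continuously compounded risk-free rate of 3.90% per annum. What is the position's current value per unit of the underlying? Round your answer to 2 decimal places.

-€17.91

PV(remaining dividends) I = 13.06·e^(−0.0390·4/12) + 13.90·e^(−0.0390·6/12) + 3.58·e^(−0.0390·7/12) = 30.0224
Current forward F = (S − I)·e^(rT) = (504.80 − 30.0224)·e^(0.0390·9/12) = 474.7776 × 1.029682 = 488.8699
Value (long) = (F − K)·e^(−rT) = (488.8699 − 470.43) × 0.971174 = 17.9084
Short position value = −(long value) = -€17.91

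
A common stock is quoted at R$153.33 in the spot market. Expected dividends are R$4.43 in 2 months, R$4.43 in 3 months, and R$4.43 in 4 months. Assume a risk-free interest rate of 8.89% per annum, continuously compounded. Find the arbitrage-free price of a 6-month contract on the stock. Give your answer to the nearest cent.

R$146.71

PV(dividends) I = 4.43·e^(−0.0889·2/12) + 4.43·e^(−0.0889·3/12) + 4.43·e^(−0.0889·4/12)
I = 4.3648 + 4.3326 + 4.3007 = 12.9981
F = (S − I)·e^(rT) = (153.33 − 12.9981) · e^(0.0889·6/12)
= 140.3319 · e^0.044450 = 140.3319 × 1.045453 = R$146.71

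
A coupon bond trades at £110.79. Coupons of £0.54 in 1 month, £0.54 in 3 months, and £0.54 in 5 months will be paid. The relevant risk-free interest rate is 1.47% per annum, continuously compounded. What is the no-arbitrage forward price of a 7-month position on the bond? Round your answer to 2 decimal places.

£110.12

PV(coupons) I = 0.54·e^(−0.0147·1/12) + 0.54·e^(−0.0147·3/12) + 0.54·e^(−0.0147·5/12)
I = 0.5393 + 0.5380 + 0.5367 = 1.6140
F = (S − I)·e^(rT) = (110.79 − 1.6140) · e^(0.0147·7/12)
= 109.1760 · e^0.008575 = 109.1760 × 1.008612 = £110.12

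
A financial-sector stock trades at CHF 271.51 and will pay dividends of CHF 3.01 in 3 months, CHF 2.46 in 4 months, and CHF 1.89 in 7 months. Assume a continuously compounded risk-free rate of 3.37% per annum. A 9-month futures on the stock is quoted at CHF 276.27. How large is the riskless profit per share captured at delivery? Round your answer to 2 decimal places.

CHF 5.27 per share

PV(dividends) I = 3.01·e^(−0.0337·3/12) + 2.46·e^(−0.0337·4/12) + 1.89·e^(−0.0337·7/12) = 7.2705
Fair futures F* = (S − I)·e^(rT) = (271.51 − 7.2705)·e^0.025275 = 264.2395 × 1.025597 = 271.0032
Market CHF 276.27 > fair 271.0032: forward overpriced → cash-and-carry (borrow at r, buy the stock and collect the dividends, short the forward).
Profit at T = |F_mkt − F*| = |276.27 − 271.0032| = CHF 5.27 per share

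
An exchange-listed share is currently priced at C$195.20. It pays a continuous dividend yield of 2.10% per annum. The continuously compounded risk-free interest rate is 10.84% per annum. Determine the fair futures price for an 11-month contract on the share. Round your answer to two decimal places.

F = S·e^((r − q)T) = 195.20 · e^((0.1084 − 0.0210) × 11/12)
= 195.20 · e^0.080117 = 195.20 × 1.083414
F = C$211.48

C$211.48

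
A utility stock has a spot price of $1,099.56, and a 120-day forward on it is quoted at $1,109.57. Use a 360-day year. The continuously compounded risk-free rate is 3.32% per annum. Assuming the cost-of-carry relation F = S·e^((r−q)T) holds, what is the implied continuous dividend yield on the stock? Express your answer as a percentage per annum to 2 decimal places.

0.60%

From F = S·e^((r−q)T): (r − q) = ln(F/S)/T
ln(1109.57/1099.56) = ln(1.009104) = 0.009063
(r − q) = 0.009063 / (120/360) = 0.027189
q = r − ln(F/S)/T = 0.0332 − 0.027189 = 0.006011
q = 0.60%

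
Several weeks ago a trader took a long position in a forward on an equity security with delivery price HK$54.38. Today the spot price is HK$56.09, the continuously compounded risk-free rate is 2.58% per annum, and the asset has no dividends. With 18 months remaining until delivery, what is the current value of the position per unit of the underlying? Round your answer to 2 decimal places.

HK$3.77

Current fair forward for the remaining 18 months: F = S·e^(r·T), r = 0.0258
F = 56.09 · e^(0.0258 × 18/12) = 56.09 × 1.039459 = 58.3033
Value of long forward = (F − K)·e^(−rT) = (58.3033 − 54.38) · e^(−0.0258·18/12)
= 3.9233 × 0.962039 = 3.77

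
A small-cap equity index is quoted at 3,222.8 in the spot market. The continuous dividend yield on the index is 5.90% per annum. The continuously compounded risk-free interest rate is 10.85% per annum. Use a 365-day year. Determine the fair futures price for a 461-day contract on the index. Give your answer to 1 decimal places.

3,430.7

F = S·e^((r − q)T) = 3222.8 · e^((0.1085 − 0.0590) × 461/365)
= 3222.8 · e^0.062519 = 3222.8 × 1.064515
F = 3,430.7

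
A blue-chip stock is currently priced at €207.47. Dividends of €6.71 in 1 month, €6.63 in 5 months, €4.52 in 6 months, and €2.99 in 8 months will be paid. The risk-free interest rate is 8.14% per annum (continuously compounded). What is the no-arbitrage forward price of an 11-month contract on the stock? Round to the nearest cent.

€201.73

PV(dividends) I = 6.71·e^(−0.0814·1/12) + 6.63·e^(−0.0814·5/12) + 4.52·e^(−0.0814·6/12) + 2.99·e^(−0.0814·8/12)
I = 6.6646 + 6.4089 + 4.3397 + 2.8321 = 20.2453
F = (S − I)·e^(rT) = (207.47 − 20.2453) · e^(0.0814·11/12)
= 187.2247 · e^0.074617 = 187.2247 × 1.077471 = €201.73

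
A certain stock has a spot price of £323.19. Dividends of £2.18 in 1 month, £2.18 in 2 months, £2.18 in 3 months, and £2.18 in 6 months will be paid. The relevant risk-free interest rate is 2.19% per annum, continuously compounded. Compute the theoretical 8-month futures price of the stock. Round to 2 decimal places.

PV(dividends) I = 2.18·e^(−0.0219·1/12) + 2.18·e^(−0.0219·2/12) + 2.18·e^(−0.0219·3/12) + 2.18·e^(−0.0219·6/12)
I = 2.1760 + 2.1721 + 2.1681 + 2.1563 = 8.6725
F = (S − I)·e^(rT) = (323.19 − 8.6725) · e^(0.0219·8/12)
= 314.5175 · e^0.014600 = 314.5175 × 1.014707 = £319.14

£319.14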